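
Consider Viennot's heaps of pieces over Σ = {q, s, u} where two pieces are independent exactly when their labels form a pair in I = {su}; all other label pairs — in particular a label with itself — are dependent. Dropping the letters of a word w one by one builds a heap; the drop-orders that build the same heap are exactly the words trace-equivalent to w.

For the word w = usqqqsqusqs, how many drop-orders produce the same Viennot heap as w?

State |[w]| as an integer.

#0=u has no predecessor
#1=s has no predecessor
#2=q depends on [0:u, 1:s]
#3=q depends on [2:q]
#4=q depends on [3:q]
#5=s depends on [4:q]
#6=q depends on [5:s]
#7=u depends on [6:q]
#8=s depends on [6:q]
#9=q depends on [7:u, 8:s]
#10=s depends on [9:q]
sources: [0:u, 1:s]
N(rest) = Σ N(rest − s) over sources s of rest; N(one piece) = 1:
  size 1 → [10]=1
  size 2 → [9,10]=1
  size 3 → [7,9,10]=1  [8,9,10]=1
  size 4 → [7,8,9,10]=2
  size 5 → [6,7,8,9,10]=2
  size 6 → [5,6,7,8,9,10]=2
  size 7 → [4,5,6,7,8,9,10]=2
  size 8 → [3,4,5,6,7,8,9,10]=2
  size 9 → [2,3,4,5,6,7,8,9,10]=2
  first=0(u) contributes 2
  first=1(s) contributes 2
|[w]| = 4

4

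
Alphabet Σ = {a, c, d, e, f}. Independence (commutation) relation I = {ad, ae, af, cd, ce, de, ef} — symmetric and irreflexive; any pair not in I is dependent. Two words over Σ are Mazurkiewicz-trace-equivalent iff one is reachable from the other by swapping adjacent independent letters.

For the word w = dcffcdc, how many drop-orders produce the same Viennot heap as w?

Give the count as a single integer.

piece 0:d — minimal
piece 1:c — minimal
piece 2:f rests on {0:d, 1:c}
piece 3:f rests on {2:f}
piece 4:c rests on {3:f}
piece 5:d rests on {3:f}
piece 6:c rests on {4:c}
minimal pieces: {0:d, 1:c}
ways to finish when only these pieces remain (= sum over removing one remaining piece with nothing left below it):
  1 left: {5}→1  {6}→1
  2 left: {4,6}→1  {5,6}→2
  3 left: {4,5,6}→3
  4 left: {3,4,5,6}→3
  5 left: {2,3,4,5,6}→3
  placing 0:d first → 3 extensions
  placing 1:c first → 3 extensions
total linear extensions = 6

6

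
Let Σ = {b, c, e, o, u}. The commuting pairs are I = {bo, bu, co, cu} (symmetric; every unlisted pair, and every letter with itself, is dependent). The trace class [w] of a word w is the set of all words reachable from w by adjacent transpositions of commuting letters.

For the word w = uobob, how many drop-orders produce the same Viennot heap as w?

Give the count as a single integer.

10

#0=u has no predecessor
#1=o depends on [0:u]
#2=b has no predecessor
#3=o depends on [1:o]
#4=b depends on [2:b]
sources: [0:u, 2:b]
N(rest) = Σ N(rest − s) over sources s of rest; N(one piece) = 1:
  size 1 → [3]=1  [4]=1
  size 2 → [1,3]=1  [2,4]=1  [3,4]=2
  size 3 → [0,1,3]=1  [1,3,4]=3  [2,3,4]=3
  first=0(u) contributes 6
  first=2(b) contributes 4
|[w]| = 10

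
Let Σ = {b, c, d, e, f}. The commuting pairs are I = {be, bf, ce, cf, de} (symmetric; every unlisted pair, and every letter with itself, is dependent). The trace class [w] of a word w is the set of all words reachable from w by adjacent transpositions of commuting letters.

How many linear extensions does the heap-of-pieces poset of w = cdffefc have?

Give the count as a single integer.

#0=c has no predecessor
#1=d depends on [0:c]
#2=f depends on [1:d]
#3=f depends on [2:f]
#4=e depends on [3:f]
#5=f depends on [4:e]
#6=c depends on [1:d]
sources: [0:c]
N(rest) = Σ N(rest − s) over sources s of rest; N(one piece) = 1:
  size 1 → [5]=1  [6]=1
  size 2 → [4,5]=1  [5,6]=2
  size 3 → [3,4,5]=1  [4,5,6]=3
  size 4 → [2,3,4,5]=1  [3,4,5,6]=4
  size 5 → [2,3,4,5,6]=5
  first=0(c) contributes 5

5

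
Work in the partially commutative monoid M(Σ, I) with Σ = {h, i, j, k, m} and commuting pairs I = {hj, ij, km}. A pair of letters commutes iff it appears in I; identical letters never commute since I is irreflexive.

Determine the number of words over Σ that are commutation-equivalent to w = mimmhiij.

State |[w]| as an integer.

#0=m has no predecessor
#1=i depends on [0:m]
#2=m depends on [1:i]
#3=m depends on [2:m]
#4=h depends on [3:m]
#5=i depends on [4:h]
#6=i depends on [5:i]
#7=j depends on [3:m]
sources: [0:m]
N(rest) = Σ N(rest − s) over sources s of rest; N(one piece) = 1:
  size 1 → [6]=1  [7]=1
  size 2 → [5,6]=1  [6,7]=2
  size 3 → [4,5,6]=1  [5,6,7]=3
  size 4 → [4,5,6,7]=4
  size 5 → [3,4,5,6,7]=4
  size 6 → [2,3,4,5,6,7]=4
  first=0(m) contributes 4

4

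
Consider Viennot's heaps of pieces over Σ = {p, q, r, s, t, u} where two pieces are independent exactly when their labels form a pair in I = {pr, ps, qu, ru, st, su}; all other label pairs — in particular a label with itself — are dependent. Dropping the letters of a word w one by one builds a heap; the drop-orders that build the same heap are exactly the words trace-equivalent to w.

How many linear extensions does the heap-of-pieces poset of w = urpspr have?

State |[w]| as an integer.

piece 0:u — minimal
piece 1:r — minimal
piece 2:p rests on {0:u}
piece 3:s rests on {1:r}
piece 4:p rests on {2:p}
piece 5:r rests on {3:s}
minimal pieces: {0:u, 1:r}
ways to finish when only these pieces remain (= sum over removing one remaining piece with nothing left below it):
  1 left: {4}→1  {5}→1
  2 left: {2,4}→1  {3,5}→1  {4,5}→2
  3 left: {0,2,4}→1  {1,3,5}→1  {2,4,5}→3  {3,4,5}→3
  4 left: {0,2,4,5}→4  {1,3,4,5}→4  {2,3,4,5}→6
  placing 0:u first → 10 extensions
  placing 1:r first → 10 extensions
total linear extensions = 20

20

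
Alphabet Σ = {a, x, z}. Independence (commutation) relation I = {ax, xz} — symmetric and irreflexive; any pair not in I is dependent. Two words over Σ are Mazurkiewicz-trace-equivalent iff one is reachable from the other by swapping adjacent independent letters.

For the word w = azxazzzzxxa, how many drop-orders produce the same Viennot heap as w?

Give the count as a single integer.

piece 0:a — minimal
piece 1:z rests on {0:a}
piece 2:x — minimal
piece 3:a rests on {1:z}
piece 4:z rests on {3:a}
piece 5:z rests on {4:z}
piece 6:z rests on {5:z}
piece 7:z rests on {6:z}
piece 8:x rests on {2:x}
piece 9:x rests on {8:x}
piece 10:a rests on {7:z}
minimal pieces: {0:a, 2:x}
ways to finish when only these pieces remain (= sum over removing one remaining piece with nothing left below it):
  1 left: {9}→1  {10}→1
  2 left: {7,10}→1  {8,9}→1  {9,10}→2
  3 left: {2,8,9}→1  {6,7,10}→1  {7,9,10}→3  {8,9,10}→3
  4 left: {2,8,9,10}→4  {5,6,7,10}→1  {6,7,9,10}→4  {7,8,9,10}→6
  5 left: {2,7,8,9,10}→10  {4,5,6,7,10}→1  {5,6,7,9,10}→5  {6,7,8,9,10}→10
  6 left: {2,6,7,8,9,10}→20  {3,4,5,6,7,10}→1  {4,5,6,7,9,10}→6  {5,6,7,8,9,10}→15
  7 left: {1,3,4,5,6,7,10}→1  {2,5,6,7,8,9,10}→35  {3,4,5,6,7,9,10}→7  {4,5,6,7,8,9,10}→21
  8 left: {0,1,3,4,5,6,7,10}→1  {1,3,4,5,6,7,9,10}→8  {2,4,5,6,7,8,9,10}→56  {3,4,5,6,7,8,9,10}→28
  9 left: {0,1,3,4,5,6,7,9,10}→9  {1,3,4,5,6,7,8,9,10}→36  {2,3,4,5,6,7,8,9,10}→84
  placing 0:a first → 120 extensions
  placing 2:x first → 45 extensions
total linear extensions = 165

165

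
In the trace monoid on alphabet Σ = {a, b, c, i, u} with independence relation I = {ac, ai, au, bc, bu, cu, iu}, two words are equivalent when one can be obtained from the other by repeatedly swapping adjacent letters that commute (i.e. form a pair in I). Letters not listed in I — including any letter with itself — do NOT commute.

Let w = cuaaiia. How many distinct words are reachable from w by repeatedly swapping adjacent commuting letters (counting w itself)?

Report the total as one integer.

drop 0:c onto floor
drop 1:u onto floor
drop 2:a onto floor
drop 3:a onto {2:a}
drop 4:i onto {0:c}
drop 5:i onto {4:i}
drop 6:a onto {3:a}
ground layer = {0:c, 1:u, 2:a}
drop-orders for the pieces not yet dropped (sum over which currently-grounded one goes next):
  1 to go: {1} 1  {5} 1  {6} 1
  2 to go: {1,5} 2  {1,6} 2  {3,6} 1  {4,5} 1  {5,6} 2
  3 to go: {0,4,5} 1  {1,3,6} 3  {1,4,5} 3  {1,5,6} 6  {2,3,6} 1  {3,5,6} 3  {4,5,6} 3
  4 to go: {0,1,4,5} 4  {0,4,5,6} 4  {1,2,3,6} 4  {1,3,5,6} 12  {1,4,5,6} 12  {2,3,5,6} 4  {3,4,5,6} 6
  5 to go: {0,1,4,5,6} 20  {0,3,4,5,6} 10  {1,2,3,5,6} 20  {1,3,4,5,6} 30  {2,3,4,5,6} 10
  if 0:c drops first: 60 orders
  if 1:u drops first: 20 orders
  if 2:a drops first: 60 orders
heap linearizations: 140

140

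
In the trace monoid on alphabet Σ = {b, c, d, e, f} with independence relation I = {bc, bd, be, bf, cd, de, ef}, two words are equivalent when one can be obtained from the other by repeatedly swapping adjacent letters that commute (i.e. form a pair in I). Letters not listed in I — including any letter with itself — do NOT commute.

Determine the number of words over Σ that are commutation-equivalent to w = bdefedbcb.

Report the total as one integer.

#0=b has no predecessor
#1=d has no predecessor
#2=e has no predecessor
#3=f depends on [1:d]
#4=e depends on [2:e]
#5=d depends on [3:f]
#6=b depends on [0:b]
#7=c depends on [3:f, 4:e]
#8=b depends on [6:b]
sources: [0:b, 1:d, 2:e]
N(rest) = Σ N(rest − s) over sources s of rest; N(one piece) = 1:
  size 1 → [5]=1  [7]=1  [8]=1
  size 2 → [4,7]=1  [5,7]=2  [5,8]=2  [6,8]=1  [7,8]=2
  size 3 → [0,6,8]=1  [2,4,7]=1  [3,5,7]=2  [4,5,7]=3  [4,7,8]=3  [5,6,8]=3  [5,7,8]=6  [6,7,8]=3
  size 4 → [0,5,6,8]=4  [0,6,7,8]=4  [1,3,5,7]=2  [2,4,5,7]=4  [2,4,7,8]=4  [3,4,5,7]=5  [3,5,7,8]=8  [4,5,7,8]=12  [4,6,7,8]=6  [5,6,7,8]=12
  size 5 → [0,4,6,7,8]=10  [0,5,6,7,8]=20  [1,3,4,5,7]=7  [1,3,5,7,8]=10  [2,3,4,5,7]=9  [2,4,5,7,8]=20  [2,4,6,7,8]=10  [3,4,5,7,8]=25  [3,5,6,7,8]=20  [4,5,6,7,8]=30
  size 6 → [0,2,4,6,7,8]=20  [0,3,5,6,7,8]=40  [0,4,5,6,7,8]=60  [1,2,3,4,5,7]=16  [1,3,4,5,7,8]=42  [1,3,5,6,7,8]=30  [2,3,4,5,7,8]=54  [2,4,5,6,7,8]=60  [3,4,5,6,7,8]=75
  size 7 → [0,1,3,5,6,7,8]=70  [0,2,4,5,6,7,8]=140  [0,3,4,5,6,7,8]=175  [1,2,3,4,5,7,8]=112  [1,3,4,5,6,7,8]=147  [2,3,4,5,6,7,8]=189
  first=0(b) contributes 448
  first=1(d) contributes 504
  first=2(e) contributes 392
|[w]| = 1344

1344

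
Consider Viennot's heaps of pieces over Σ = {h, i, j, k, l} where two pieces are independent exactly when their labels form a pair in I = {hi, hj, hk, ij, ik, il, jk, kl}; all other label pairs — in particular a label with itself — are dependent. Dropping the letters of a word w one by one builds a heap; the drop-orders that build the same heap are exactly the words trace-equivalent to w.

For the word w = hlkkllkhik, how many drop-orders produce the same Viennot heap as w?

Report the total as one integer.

1260

0(h) covers ∅
1(l) covers 0:h
2(k) covers ∅
3(k) covers 2:k
4(l) covers 1:l
5(l) covers 4:l
6(k) covers 3:k
7(h) covers 5:l
8(i) covers ∅
9(k) covers 6:k
floor of heap: 0:h, 2:k, 8:i
completions by unplaced set U, small U first (add the entries for U minus each lowest piece of U):
  |U|=1: {7}:1  {8}:1  {9}:1
  |U|=2: {5,7}:1  {6,9}:1  {7,8}:2  {7,9}:2  {8,9}:2
  |U|=3: {3,6,9}:1  {4,5,7}:1  {5,7,8}:3  {5,7,9}:3  {6,7,9}:3  {6,8,9}:3  {7,8,9}:6
  |U|=4: {1,4,5,7}:1  {2,3,6,9}:1  {3,6,7,9}:4  {3,6,8,9}:4  {4,5,7,8}:4  {4,5,7,9}:4  {5,6,7,9}:6  {5,7,8,9}:12  {6,7,8,9}:12
  |U|=5: {0,1,4,5,7}:1  {1,4,5,7,8}:5  {1,4,5,7,9}:5  {2,3,6,7,9}:5  {2,3,6,8,9}:5  {3,5,6,7,9}:10  {3,6,7,8,9}:20  {4,5,6,7,9}:10  {4,5,7,8,9}:20  {5,6,7,8,9}:30
  |U|=6: {0,1,4,5,7,8}:6  {0,1,4,5,7,9}:6  {1,4,5,6,7,9}:15  {1,4,5,7,8,9}:30  {2,3,5,6,7,9}:15  {2,3,6,7,8,9}:30  {3,4,5,6,7,9}:20  {3,5,6,7,8,9}:60  {4,5,6,7,8,9}:60
  |U|=7: {0,1,4,5,6,7,9}:21  {0,1,4,5,7,8,9}:42  {1,3,4,5,6,7,9}:35  {1,4,5,6,7,8,9}:105  {2,3,4,5,6,7,9}:35  {2,3,5,6,7,8,9}:105  {3,4,5,6,7,8,9}:140
  |U|=8: {0,1,3,4,5,6,7,9}:56  {0,1,4,5,6,7,8,9}:168  {1,2,3,4,5,6,7,9}:70  {1,3,4,5,6,7,8,9}:280  {2,3,4,5,6,7,8,9}:280
  start at 0(h): 630
  start at 2(k): 504
  start at 8(i): 126
sum over floor = 1260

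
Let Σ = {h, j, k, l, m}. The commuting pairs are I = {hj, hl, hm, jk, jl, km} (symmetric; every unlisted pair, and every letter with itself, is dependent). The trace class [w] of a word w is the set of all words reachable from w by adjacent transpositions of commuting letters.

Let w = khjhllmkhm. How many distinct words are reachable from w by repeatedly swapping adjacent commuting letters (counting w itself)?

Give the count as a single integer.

piece 0:k — minimal
piece 1:h rests on {0:k}
piece 2:j — minimal
piece 3:h rests on {1:h}
piece 4:l rests on {0:k}
piece 5:l rests on {4:l}
piece 6:m rests on {2:j, 5:l}
piece 7:k rests on {3:h, 5:l}
piece 8:h rests on {7:k}
piece 9:m rests on {6:m}
minimal pieces: {0:k, 2:j}
ways to finish when only these pieces remain (= sum over removing one remaining piece with nothing left below it):
  1 left: {8}→1  {9}→1
  2 left: {6,9}→1  {7,8}→1  {8,9}→2
  3 left: {2,6,9}→1  {3,7,8}→1  {6,8,9}→3  {7,8,9}→3
  4 left: {1,3,7,8}→1  {2,6,8,9}→4  {3,7,8,9}→4  {6,7,8,9}→6
  5 left: {1,3,7,8,9}→5  {2,6,7,8,9}→10  {3,6,7,8,9}→10  {5,6,7,8,9}→6
  6 left: {1,3,6,7,8,9}→15  {2,3,6,7,8,9}→20  {2,5,6,7,8,9}→16  {3,5,6,7,8,9}→16  {4,5,6,7,8,9}→6
  7 left: {1,2,3,6,7,8,9}→35  {1,3,5,6,7,8,9}→31  {2,3,5,6,7,8,9}→52  {2,4,5,6,7,8,9}→22  {3,4,5,6,7,8,9}→22
  8 left: {1,2,3,5,6,7,8,9}→118  {1,3,4,5,6,7,8,9}→53  {2,3,4,5,6,7,8,9}→96
  placing 0:k first → 267 extensions
  placing 2:j first → 53 extensions
total linear extensions = 320

320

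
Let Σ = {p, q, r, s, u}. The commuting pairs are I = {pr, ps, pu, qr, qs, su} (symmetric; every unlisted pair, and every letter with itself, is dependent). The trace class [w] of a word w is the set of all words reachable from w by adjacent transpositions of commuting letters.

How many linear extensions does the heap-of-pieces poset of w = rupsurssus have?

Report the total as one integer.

120

0(r) covers ∅
1(u) covers 0:r
2(p) covers ∅
3(s) covers 0:r
4(u) covers 1:u
5(r) covers 3:s, 4:u
6(s) covers 5:r
7(s) covers 6:s
8(u) covers 5:r
9(s) covers 7:s
floor of heap: 0:r, 2:p
completions by unplaced set U, small U first (add the entries for U minus each lowest piece of U):
  |U|=1: {2}:1  {8}:1  {9}:1
  |U|=2: {2,8}:2  {2,9}:2  {7,9}:1  {8,9}:2
  |U|=3: {2,7,9}:3  {2,8,9}:6  {6,7,9}:1  {7,8,9}:3
  |U|=4: {2,6,7,9}:4  {2,7,8,9}:12  {6,7,8,9}:4
  |U|=5: {2,6,7,8,9}:20  {5,6,7,8,9}:4
  |U|=6: {2,5,6,7,8,9}:24  {3,5,6,7,8,9}:4  {4,5,6,7,8,9}:4
  |U|=7: {1,4,5,6,7,8,9}:4  {2,3,5,6,7,8,9}:28  {2,4,5,6,7,8,9}:28  {3,4,5,6,7,8,9}:8
  |U|=8: {1,2,4,5,6,7,8,9}:32  {1,3,4,5,6,7,8,9}:12  {2,3,4,5,6,7,8,9}:64
  start at 0(r): 108
  start at 2(p): 12
sum over floor = 120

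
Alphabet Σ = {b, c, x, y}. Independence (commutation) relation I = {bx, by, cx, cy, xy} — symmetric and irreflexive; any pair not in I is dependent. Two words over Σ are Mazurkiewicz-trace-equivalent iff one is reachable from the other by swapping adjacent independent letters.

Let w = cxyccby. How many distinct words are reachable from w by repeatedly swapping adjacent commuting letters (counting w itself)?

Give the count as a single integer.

105

#0=c has no predecessor
#1=x has no predecessor
#2=y has no predecessor
#3=c depends on [0:c]
#4=c depends on [3:c]
#5=b depends on [4:c]
#6=y depends on [2:y]
sources: [0:c, 1:x, 2:y]
N(rest) = Σ N(rest − s) over sources s of rest; N(one piece) = 1:
  size 1 → [1]=1  [5]=1  [6]=1
  size 2 → [1,5]=2  [1,6]=2  [2,6]=1  [4,5]=1  [5,6]=2
  size 3 → [1,2,6]=3  [1,4,5]=3  [1,5,6]=6  [2,5,6]=3  [3,4,5]=1  [4,5,6]=3
  size 4 → [0,3,4,5]=1  [1,2,5,6]=12  [1,3,4,5]=4  [1,4,5,6]=12  [2,4,5,6]=6  [3,4,5,6]=4
  size 5 → [0,1,3,4,5]=5  [0,3,4,5,6]=5  [1,2,4,5,6]=30  [1,3,4,5,6]=20  [2,3,4,5,6]=10
  first=0(c) contributes 60
  first=1(x) contributes 15
  first=2(y) contributes 30
|[w]| = 105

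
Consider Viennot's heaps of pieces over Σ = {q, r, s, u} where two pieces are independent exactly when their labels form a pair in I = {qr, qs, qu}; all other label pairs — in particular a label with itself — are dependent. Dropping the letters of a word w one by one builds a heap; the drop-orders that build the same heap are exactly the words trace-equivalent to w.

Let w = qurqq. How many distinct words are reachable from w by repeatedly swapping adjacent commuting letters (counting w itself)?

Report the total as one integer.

#0=q has no predecessor
#1=u has no predecessor
#2=r depends on [1:u]
#3=q depends on [0:q]
#4=q depends on [3:q]
sources: [0:q, 1:u]
N(rest) = Σ N(rest − s) over sources s of rest; N(one piece) = 1:
  size 1 → [2]=1  [4]=1
  size 2 → [1,2]=1  [2,4]=2  [3,4]=1
  size 3 → [0,3,4]=1  [1,2,4]=3  [2,3,4]=3
  first=0(q) contributes 6
  first=1(u) contributes 4
|[w]| = 10

10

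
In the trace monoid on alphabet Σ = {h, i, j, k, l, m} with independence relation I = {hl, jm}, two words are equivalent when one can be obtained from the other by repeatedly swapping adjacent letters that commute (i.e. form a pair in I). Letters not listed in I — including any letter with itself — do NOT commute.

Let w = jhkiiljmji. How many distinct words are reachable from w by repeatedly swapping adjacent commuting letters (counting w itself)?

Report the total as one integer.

piece 0:j — minimal
piece 1:h rests on {0:j}
piece 2:k rests on {1:h}
piece 3:i rests on {2:k}
piece 4:i rests on {3:i}
piece 5:l rests on {4:i}
piece 6:j rests on {5:l}
piece 7:m rests on {5:l}
piece 8:j rests on {6:j}
piece 9:i rests on {7:m, 8:j}
minimal pieces: {0:j}
ways to finish when only these pieces remain (= sum over removing one remaining piece with nothing left below it):
  1 left: {9}→1
  2 left: {7,9}→1  {8,9}→1
  3 left: {6,8,9}→1  {7,8,9}→2
  4 left: {6,7,8,9}→3
  5 left: {5,6,7,8,9}→3
  6 left: {4,5,6,7,8,9}→3
  7 left: {3,4,5,6,7,8,9}→3
  8 left: {2,3,4,5,6,7,8,9}→3
  placing 0:j first → 3 extensions

3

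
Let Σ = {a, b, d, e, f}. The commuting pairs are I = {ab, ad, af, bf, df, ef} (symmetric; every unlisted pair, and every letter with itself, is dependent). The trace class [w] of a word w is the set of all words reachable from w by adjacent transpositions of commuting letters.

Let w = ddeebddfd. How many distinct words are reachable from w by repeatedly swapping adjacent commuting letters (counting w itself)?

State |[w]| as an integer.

drop 0:d onto floor
drop 1:d onto {0:d}
drop 2:e onto {1:d}
drop 3:e onto {2:e}
drop 4:b onto {3:e}
drop 5:d onto {4:b}
drop 6:d onto {5:d}
drop 7:f onto floor
drop 8:d onto {6:d}
ground layer = {0:d, 7:f}
drop-orders for the pieces not yet dropped (sum over which currently-grounded one goes next):
  1 to go: {7} 1  {8} 1
  2 to go: {6,8} 1  {7,8} 2
  3 to go: {5,6,8} 1  {6,7,8} 3
  4 to go: {4,5,6,8} 1  {5,6,7,8} 4
  5 to go: {3,4,5,6,8} 1  {4,5,6,7,8} 5
  6 to go: {2,3,4,5,6,8} 1  {3,4,5,6,7,8} 6
  7 to go: {1,2,3,4,5,6,8} 1  {2,3,4,5,6,7,8} 7
  if 0:d drops first: 8 orders
  if 7:f drops first: 1 orders
heap linearizations: 9

9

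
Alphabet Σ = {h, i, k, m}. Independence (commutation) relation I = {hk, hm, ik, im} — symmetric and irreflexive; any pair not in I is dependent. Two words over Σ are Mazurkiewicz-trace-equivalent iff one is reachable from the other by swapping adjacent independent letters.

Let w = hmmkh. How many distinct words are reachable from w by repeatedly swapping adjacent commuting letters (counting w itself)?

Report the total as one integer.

#0=h has no predecessor
#1=m has no predecessor
#2=m depends on [1:m]
#3=k depends on [2:m]
#4=h depends on [0:h]
sources: [0:h, 1:m]
N(rest) = Σ N(rest − s) over sources s of rest; N(one piece) = 1:
  size 1 → [3]=1  [4]=1
  size 2 → [0,4]=1  [2,3]=1  [3,4]=2
  size 3 → [0,3,4]=3  [1,2,3]=1  [2,3,4]=3
  first=0(h) contributes 4
  first=1(m) contributes 6
|[w]| = 10

10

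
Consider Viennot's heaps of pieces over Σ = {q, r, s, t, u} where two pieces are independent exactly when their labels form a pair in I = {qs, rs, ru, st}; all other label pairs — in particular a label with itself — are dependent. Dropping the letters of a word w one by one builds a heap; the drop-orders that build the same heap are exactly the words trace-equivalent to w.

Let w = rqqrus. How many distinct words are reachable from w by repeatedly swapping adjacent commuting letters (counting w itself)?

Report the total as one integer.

#0=r has no predecessor
#1=q depends on [0:r]
#2=q depends on [1:q]
#3=r depends on [2:q]
#4=u depends on [2:q]
#5=s depends on [4:u]
sources: [0:r]
N(rest) = Σ N(rest − s) over sources s of rest; N(one piece) = 1:
  size 1 → [3]=1  [5]=1
  size 2 → [3,5]=2  [4,5]=1
  size 3 → [3,4,5]=3
  size 4 → [2,3,4,5]=3
  first=0(r) contributes 3

3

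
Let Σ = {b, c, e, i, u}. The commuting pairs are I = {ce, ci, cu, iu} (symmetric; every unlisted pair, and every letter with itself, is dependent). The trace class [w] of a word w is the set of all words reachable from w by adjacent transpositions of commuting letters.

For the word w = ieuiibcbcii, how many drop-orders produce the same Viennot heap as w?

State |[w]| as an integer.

0(i) covers ∅
1(e) covers 0:i
2(u) covers 1:e
3(i) covers 1:e
4(i) covers 3:i
5(b) covers 2:u, 4:i
6(c) covers 5:b
7(b) covers 6:c
8(c) covers 7:b
9(i) covers 7:b
10(i) covers 9:i
floor of heap: 0:i
completions by unplaced set U, small U first (add the entries for U minus each lowest piece of U):
  |U|=1: {8}:1  {10}:1
  |U|=2: {8,10}:2  {9,10}:1
  |U|=3: {8,9,10}:3
  |U|=4: {7,8,9,10}:3
  |U|=5: {6,7,8,9,10}:3
  |U|=6: {5,6,7,8,9,10}:3
  |U|=7: {2,5,6,7,8,9,10}:3  {4,5,6,7,8,9,10}:3
  |U|=8: {2,4,5,6,7,8,9,10}:6  {3,4,5,6,7,8,9,10}:3
  |U|=9: {2,3,4,5,6,7,8,9,10}:9
  start at 0(i): 9

9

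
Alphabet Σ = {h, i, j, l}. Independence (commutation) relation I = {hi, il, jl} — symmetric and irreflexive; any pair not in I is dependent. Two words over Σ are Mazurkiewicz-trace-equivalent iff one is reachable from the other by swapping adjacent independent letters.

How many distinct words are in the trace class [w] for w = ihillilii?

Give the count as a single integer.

0(i) covers ∅
1(h) covers ∅
2(i) covers 0:i
3(l) covers 1:h
4(l) covers 3:l
5(i) covers 2:i
6(l) covers 4:l
7(i) covers 5:i
8(i) covers 7:i
floor of heap: 0:i, 1:h
completions by unplaced set U, small U first (add the entries for U minus each lowest piece of U):
  |U|=1: {6}:1  {8}:1
  |U|=2: {4,6}:1  {6,8}:2  {7,8}:1
  |U|=3: {3,4,6}:1  {4,6,8}:3  {5,7,8}:1  {6,7,8}:3
  |U|=4: {1,3,4,6}:1  {2,5,7,8}:1  {3,4,6,8}:4  {4,6,7,8}:6  {5,6,7,8}:4
  |U|=5: {0,2,5,7,8}:1  {1,3,4,6,8}:5  {2,5,6,7,8}:5  {3,4,6,7,8}:10  {4,5,6,7,8}:10
  |U|=6: {0,2,5,6,7,8}:6  {1,3,4,6,7,8}:15  {2,4,5,6,7,8}:15  {3,4,5,6,7,8}:20
  |U|=7: {0,2,4,5,6,7,8}:21  {1,3,4,5,6,7,8}:35  {2,3,4,5,6,7,8}:35
  start at 0(i): 70
  start at 1(h): 56
sum over floor = 126

126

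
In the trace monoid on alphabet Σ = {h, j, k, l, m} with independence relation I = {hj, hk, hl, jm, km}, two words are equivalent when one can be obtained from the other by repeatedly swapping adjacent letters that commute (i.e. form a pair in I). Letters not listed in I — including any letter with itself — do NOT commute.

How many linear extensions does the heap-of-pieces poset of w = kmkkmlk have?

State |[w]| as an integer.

10

drop 0:k onto floor
drop 1:m onto floor
drop 2:k onto {0:k}
drop 3:k onto {2:k}
drop 4:m onto {1:m}
drop 5:l onto {3:k, 4:m}
drop 6:k onto {5:l}
ground layer = {0:k, 1:m}
drop-orders for the pieces not yet dropped (sum over which currently-grounded one goes next):
  1 to go: {6} 1
  2 to go: {5,6} 1
  3 to go: {3,5,6} 1  {4,5,6} 1
  4 to go: {1,4,5,6} 1  {2,3,5,6} 1  {3,4,5,6} 2
  5 to go: {0,2,3,5,6} 1  {1,3,4,5,6} 3  {2,3,4,5,6} 3
  if 0:k drops first: 6 orders
  if 1:m drops first: 4 orders
heap linearizations: 10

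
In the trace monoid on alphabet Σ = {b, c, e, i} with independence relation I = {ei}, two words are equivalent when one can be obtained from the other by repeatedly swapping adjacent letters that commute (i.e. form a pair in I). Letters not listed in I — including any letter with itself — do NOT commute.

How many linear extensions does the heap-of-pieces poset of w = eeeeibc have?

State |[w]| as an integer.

5

#0=e has no predecessor
#1=e depends on [0:e]
#2=e depends on [1:e]
#3=e depends on [2:e]
#4=i has no predecessor
#5=b depends on [3:e, 4:i]
#6=c depends on [5:b]
sources: [0:e, 4:i]
N(rest) = Σ N(rest − s) over sources s of rest; N(one piece) = 1:
  size 1 → [6]=1
  size 2 → [5,6]=1
  size 3 → [3,5,6]=1  [4,5,6]=1
  size 4 → [2,3,5,6]=1  [3,4,5,6]=2
  size 5 → [1,2,3,5,6]=1  [2,3,4,5,6]=3
  first=0(e) contributes 4
  first=4(i) contributes 1
|[w]| = 5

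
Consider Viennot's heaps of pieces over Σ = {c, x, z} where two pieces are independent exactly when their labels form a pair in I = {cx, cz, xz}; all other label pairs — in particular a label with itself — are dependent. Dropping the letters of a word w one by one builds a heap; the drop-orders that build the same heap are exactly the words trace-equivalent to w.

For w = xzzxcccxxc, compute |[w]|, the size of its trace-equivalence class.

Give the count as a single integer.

drop 0:x onto floor
drop 1:z onto floor
drop 2:z onto {1:z}
drop 3:x onto {0:x}
drop 4:c onto floor
drop 5:c onto {4:c}
drop 6:c onto {5:c}
drop 7:x onto {3:x}
drop 8:x onto {7:x}
drop 9:c onto {6:c}
ground layer = {0:x, 1:z, 4:c}
drop-orders for the pieces not yet dropped (sum over which currently-grounded one goes next):
  1 to go: {2} 1  {8} 1  {9} 1
  2 to go: {1,2} 1  {2,8} 2  {2,9} 2  {6,9} 1  {7,8} 1  {8,9} 2
  3 to go: {1,2,8} 3  {1,2,9} 3  {2,6,9} 3  {2,7,8} 3  {2,8,9} 6  {3,7,8} 1  {5,6,9} 1  {6,8,9} 3  {7,8,9} 3
  4 to go: {0,3,7,8} 1  {1,2,6,9} 6  {1,2,7,8} 6  {1,2,8,9} 12  {2,3,7,8} 4  {2,5,6,9} 4  {2,6,8,9} 12  {2,7,8,9} 12  {3,7,8,9} 4  {4,5,6,9} 1  {5,6,8,9} 4  {6,7,8,9} 6
  5 to go: {0,2,3,7,8} 5  {0,3,7,8,9} 5  {1,2,3,7,8} 10  {1,2,5,6,9} 10  {1,2,6,8,9} 30  {1,2,7,8,9} 30  {2,3,7,8,9} 20  {2,4,5,6,9} 5  {2,5,6,8,9} 20  {2,6,7,8,9} 30  {3,6,7,8,9} 10  {4,5,6,8,9} 5  {5,6,7,8,9} 10
  6 to go: {0,1,2,3,7,8} 15  {0,2,3,7,8,9} 30  {0,3,6,7,8,9} 15  {1,2,3,7,8,9} 60  {1,2,4,5,6,9} 15  {1,2,5,6,8,9} 60  {1,2,6,7,8,9} 90  {2,3,6,7,8,9} 60  {2,4,5,6,8,9} 30  {2,5,6,7,8,9} 60  {3,5,6,7,8,9} 20  {4,5,6,7,8,9} 15
  7 to go: {0,1,2,3,7,8,9} 105  {0,2,3,6,7,8,9} 105  {0,3,5,6,7,8,9} 35  {1,2,3,6,7,8,9} 210  {1,2,4,5,6,8,9} 105  {1,2,5,6,7,8,9} 210  {2,3,5,6,7,8,9} 140  {2,4,5,6,7,8,9} 105  {3,4,5,6,7,8,9} 35
  8 to go: {0,1,2,3,6,7,8,9} 420  {0,2,3,5,6,7,8,9} 280  {0,3,4,5,6,7,8,9} 70  {1,2,3,5,6,7,8,9} 560  {1,2,4,5,6,7,8,9} 420  {2,3,4,5,6,7,8,9} 280
  if 0:x drops first: 1260 orders
  if 1:z drops first: 630 orders
  if 4:c drops first: 1260 orders
heap linearizations: 3150

3150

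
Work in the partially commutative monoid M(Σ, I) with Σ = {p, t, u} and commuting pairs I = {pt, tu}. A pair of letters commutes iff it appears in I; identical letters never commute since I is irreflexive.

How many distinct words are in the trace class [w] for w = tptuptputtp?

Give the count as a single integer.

462

0(t) covers ∅
1(p) covers ∅
2(t) covers 0:t
3(u) covers 1:p
4(p) covers 3:u
5(t) covers 2:t
6(p) covers 4:p
7(u) covers 6:p
8(t) covers 5:t
9(t) covers 8:t
10(p) covers 7:u
floor of heap: 0:t, 1:p
completions by unplaced set U, small U first (add the entries for U minus each lowest piece of U):
  |U|=1: {9}:1  {10}:1
  |U|=2: {7,10}:1  {8,9}:1  {9,10}:2
  |U|=3: {5,8,9}:1  {6,7,10}:1  {7,9,10}:3  {8,9,10}:3
  |U|=4: {2,5,8,9}:1  {4,6,7,10}:1  {5,8,9,10}:4  {6,7,9,10}:4  {7,8,9,10}:6
  |U|=5: {0,2,5,8,9}:1  {2,5,8,9,10}:5  {3,4,6,7,10}:1  {4,6,7,9,10}:5  {5,7,8,9,10}:10  {6,7,8,9,10}:10
  |U|=6: {0,2,5,8,9,10}:6  {1,3,4,6,7,10}:1  {2,5,7,8,9,10}:15  {3,4,6,7,9,10}:6  {4,6,7,8,9,10}:15  {5,6,7,8,9,10}:20
  |U|=7: {0,2,5,7,8,9,10}:21  {1,3,4,6,7,9,10}:7  {2,5,6,7,8,9,10}:35  {3,4,6,7,8,9,10}:21  {4,5,6,7,8,9,10}:35
  |U|=8: {0,2,5,6,7,8,9,10}:56  {1,3,4,6,7,8,9,10}:28  {2,4,5,6,7,8,9,10}:70  {3,4,5,6,7,8,9,10}:56
  |U|=9: {0,2,4,5,6,7,8,9,10}:126  {1,3,4,5,6,7,8,9,10}:84  {2,3,4,5,6,7,8,9,10}:126
  start at 0(t): 210
  start at 1(p): 252
sum over floor = 462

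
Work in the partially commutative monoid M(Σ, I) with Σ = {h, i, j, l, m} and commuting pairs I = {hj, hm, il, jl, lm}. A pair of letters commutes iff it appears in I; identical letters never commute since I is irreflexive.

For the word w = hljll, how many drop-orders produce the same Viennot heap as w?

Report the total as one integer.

5

0(h) covers ∅
1(l) covers 0:h
2(j) covers ∅
3(l) covers 1:l
4(l) covers 3:l
floor of heap: 0:h, 2:j
completions by unplaced set U, small U first (add the entries for U minus each lowest piece of U):
  |U|=1: {2}:1  {4}:1
  |U|=2: {2,4}:2  {3,4}:1
  |U|=3: {1,3,4}:1  {2,3,4}:3
  start at 0(h): 4
  start at 2(j): 1
sum over floor = 5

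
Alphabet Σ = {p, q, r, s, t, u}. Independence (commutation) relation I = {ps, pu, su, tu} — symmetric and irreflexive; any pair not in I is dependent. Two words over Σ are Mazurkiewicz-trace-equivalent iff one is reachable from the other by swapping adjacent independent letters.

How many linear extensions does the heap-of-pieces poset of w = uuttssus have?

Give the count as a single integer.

56

piece 0:u — minimal
piece 1:u rests on {0:u}
piece 2:t — minimal
piece 3:t rests on {2:t}
piece 4:s rests on {3:t}
piece 5:s rests on {4:s}
piece 6:u rests on {1:u}
piece 7:s rests on {5:s}
minimal pieces: {0:u, 2:t}
ways to finish when only these pieces remain (= sum over removing one remaining piece with nothing left below it):
  1 left: {6}→1  {7}→1
  2 left: {1,6}→1  {5,7}→1  {6,7}→2
  3 left: {0,1,6}→1  {1,6,7}→3  {4,5,7}→1  {5,6,7}→3
  4 left: {0,1,6,7}→4  {1,5,6,7}→6  {3,4,5,7}→1  {4,5,6,7}→4
  5 left: {0,1,5,6,7}→10  {1,4,5,6,7}→10  {2,3,4,5,7}→1  {3,4,5,6,7}→5
  6 left: {0,1,4,5,6,7}→20  {1,3,4,5,6,7}→15  {2,3,4,5,6,7}→6
  placing 0:u first → 21 extensions
  placing 2:t first → 35 extensions
total linear extensions = 56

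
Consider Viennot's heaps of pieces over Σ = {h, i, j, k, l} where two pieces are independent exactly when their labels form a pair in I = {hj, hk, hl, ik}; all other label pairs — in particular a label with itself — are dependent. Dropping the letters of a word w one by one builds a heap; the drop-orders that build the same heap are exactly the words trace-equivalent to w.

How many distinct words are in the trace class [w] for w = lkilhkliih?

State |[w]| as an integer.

9

#0=l has no predecessor
#1=k depends on [0:l]
#2=i depends on [0:l]
#3=l depends on [1:k, 2:i]
#4=h depends on [2:i]
#5=k depends on [3:l]
#6=l depends on [5:k]
#7=i depends on [4:h, 6:l]
#8=i depends on [7:i]
#9=h depends on [8:i]
sources: [0:l]
N(rest) = Σ N(rest − s) over sources s of rest; N(one piece) = 1:
  size 1 → [9]=1
  size 2 → [8,9]=1
  size 3 → [7,8,9]=1
  size 4 → [4,7,8,9]=1  [6,7,8,9]=1
  size 5 → [4,6,7,8,9]=2  [5,6,7,8,9]=1
  size 6 → [3,5,6,7,8,9]=1  [4,5,6,7,8,9]=3
  size 7 → [1,3,5,6,7,8,9]=1  [3,4,5,6,7,8,9]=4
  size 8 → [1,3,4,5,6,7,8,9]=5  [2,3,4,5,6,7,8,9]=4
  first=0(l) contributes 9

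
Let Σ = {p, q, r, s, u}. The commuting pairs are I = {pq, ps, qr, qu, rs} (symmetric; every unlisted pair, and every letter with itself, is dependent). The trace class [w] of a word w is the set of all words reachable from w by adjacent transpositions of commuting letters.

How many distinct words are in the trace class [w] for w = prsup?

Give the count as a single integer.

3

0(p) covers ∅
1(r) covers 0:p
2(s) covers ∅
3(u) covers 1:r, 2:s
4(p) covers 3:u
floor of heap: 0:p, 2:s
completions by unplaced set U, small U first (add the entries for U minus each lowest piece of U):
  |U|=1: {4}:1
  |U|=2: {3,4}:1
  |U|=3: {1,3,4}:1  {2,3,4}:1
  start at 0(p): 2
  start at 2(s): 1
sum over floor = 3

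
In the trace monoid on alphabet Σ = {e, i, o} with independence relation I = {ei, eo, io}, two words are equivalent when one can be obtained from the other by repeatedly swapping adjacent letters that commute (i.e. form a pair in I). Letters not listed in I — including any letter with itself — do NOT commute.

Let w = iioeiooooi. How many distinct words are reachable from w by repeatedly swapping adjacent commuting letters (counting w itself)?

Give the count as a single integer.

0(i) covers ∅
1(i) covers 0:i
2(o) covers ∅
3(e) covers ∅
4(i) covers 1:i
5(o) covers 2:o
6(o) covers 5:o
7(o) covers 6:o
8(o) covers 7:o
9(i) covers 4:i
floor of heap: 0:i, 2:o, 3:e
completions by unplaced set U, small U first (add the entries for U minus each lowest piece of U):
  |U|=1: {3}:1  {8}:1  {9}:1
  |U|=2: {3,8}:2  {3,9}:2  {4,9}:1  {7,8}:1  {8,9}:2
  |U|=3: {1,4,9}:1  {3,4,9}:3  {3,7,8}:3  {3,8,9}:6  {4,8,9}:3  {6,7,8}:1  {7,8,9}:3
  |U|=4: {0,1,4,9}:1  {1,3,4,9}:4  {1,4,8,9}:4  {3,4,8,9}:12  {3,6,7,8}:4  {3,7,8,9}:12  {4,7,8,9}:6  {5,6,7,8}:1  {6,7,8,9}:4
  |U|=5: {0,1,3,4,9}:5  {0,1,4,8,9}:5  {1,3,4,8,9}:20  {1,4,7,8,9}:10  {2,5,6,7,8}:1  {3,4,7,8,9}:30  {3,5,6,7,8}:5  {3,6,7,8,9}:20  {4,6,7,8,9}:10  {5,6,7,8,9}:5
  |U|=6: {0,1,3,4,8,9}:30  {0,1,4,7,8,9}:15  {1,3,4,7,8,9}:60  {1,4,6,7,8,9}:20  {2,3,5,6,7,8}:6  {2,5,6,7,8,9}:6  {3,4,6,7,8,9}:60  {3,5,6,7,8,9}:30  {4,5,6,7,8,9}:15
  |U|=7: {0,1,3,4,7,8,9}:105  {0,1,4,6,7,8,9}:35  {1,3,4,6,7,8,9}:140  {1,4,5,6,7,8,9}:35  {2,3,5,6,7,8,9}:42  {2,4,5,6,7,8,9}:21  {3,4,5,6,7,8,9}:105
  |U|=8: {0,1,3,4,6,7,8,9}:280  {0,1,4,5,6,7,8,9}:70  {1,2,4,5,6,7,8,9}:56  {1,3,4,5,6,7,8,9}:280  {2,3,4,5,6,7,8,9}:168
  start at 0(i): 504
  start at 2(o): 630
  start at 3(e): 126
sum over floor = 1260

1260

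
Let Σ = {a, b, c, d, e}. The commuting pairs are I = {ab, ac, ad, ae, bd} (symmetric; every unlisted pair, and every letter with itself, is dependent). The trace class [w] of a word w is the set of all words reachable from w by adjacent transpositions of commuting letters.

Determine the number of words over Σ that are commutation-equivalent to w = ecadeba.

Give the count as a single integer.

21

0(e) covers ∅
1(c) covers 0:e
2(a) covers ∅
3(d) covers 1:c
4(e) covers 3:d
5(b) covers 4:e
6(a) covers 2:a
floor of heap: 0:e, 2:a
completions by unplaced set U, small U first (add the entries for U minus each lowest piece of U):
  |U|=1: {5}:1  {6}:1
  |U|=2: {2,6}:1  {4,5}:1  {5,6}:2
  |U|=3: {2,5,6}:3  {3,4,5}:1  {4,5,6}:3
  |U|=4: {1,3,4,5}:1  {2,4,5,6}:6  {3,4,5,6}:4
  |U|=5: {0,1,3,4,5}:1  {1,3,4,5,6}:5  {2,3,4,5,6}:10
  start at 0(e): 15
  start at 2(a): 6
sum over floor = 21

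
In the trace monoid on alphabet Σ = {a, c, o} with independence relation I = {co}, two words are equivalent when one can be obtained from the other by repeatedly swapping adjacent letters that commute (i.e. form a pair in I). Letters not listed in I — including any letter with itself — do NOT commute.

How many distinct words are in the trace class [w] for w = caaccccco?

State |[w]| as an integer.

6

#0=c has no predecessor
#1=a depends on [0:c]
#2=a depends on [1:a]
#3=c depends on [2:a]
#4=c depends on [3:c]
#5=c depends on [4:c]
#6=c depends on [5:c]
#7=c depends on [6:c]
#8=o depends on [2:a]
sources: [0:c]
N(rest) = Σ N(rest − s) over sources s of rest; N(one piece) = 1:
  size 1 → [7]=1  [8]=1
  size 2 → [6,7]=1  [7,8]=2
  size 3 → [5,6,7]=1  [6,7,8]=3
  size 4 → [4,5,6,7]=1  [5,6,7,8]=4
  size 5 → [3,4,5,6,7]=1  [4,5,6,7,8]=5
  size 6 → [3,4,5,6,7,8]=6
  size 7 → [2,3,4,5,6,7,8]=6
  first=0(c) contributes 6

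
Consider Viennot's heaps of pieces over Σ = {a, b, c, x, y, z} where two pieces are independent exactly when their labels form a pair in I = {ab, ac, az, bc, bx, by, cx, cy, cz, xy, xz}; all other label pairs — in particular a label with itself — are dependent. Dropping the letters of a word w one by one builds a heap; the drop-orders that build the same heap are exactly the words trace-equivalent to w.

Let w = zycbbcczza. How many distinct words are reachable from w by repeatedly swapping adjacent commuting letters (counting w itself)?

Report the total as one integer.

0(z) covers ∅
1(y) covers 0:z
2(c) covers ∅
3(b) covers 0:z
4(b) covers 3:b
5(c) covers 2:c
6(c) covers 5:c
7(z) covers 1:y, 4:b
8(z) covers 7:z
9(a) covers 1:y
floor of heap: 0:z, 2:c
completions by unplaced set U, small U first (add the entries for U minus each lowest piece of U):
  |U|=1: {6}:1  {8}:1  {9}:1
  |U|=2: {5,6}:1  {6,8}:2  {6,9}:2  {7,8}:1  {8,9}:2
  |U|=3: {2,5,6}:1  {4,7,8}:1  {5,6,8}:3  {5,6,9}:3  {6,7,8}:3  {6,8,9}:6  {7,8,9}:3
  |U|=4: {1,7,8,9}:3  {2,5,6,8}:4  {2,5,6,9}:4  {3,4,7,8}:1  {4,6,7,8}:4  {4,7,8,9}:4  {5,6,7,8}:6  {5,6,8,9}:12  {6,7,8,9}:12
  |U|=5: {1,4,7,8,9}:7  {1,6,7,8,9}:15  {2,5,6,7,8}:10  {2,5,6,8,9}:20  {3,4,6,7,8}:5  {3,4,7,8,9}:5  {4,5,6,7,8}:10  {4,6,7,8,9}:20  {5,6,7,8,9}:30
  |U|=6: {1,3,4,7,8,9}:12  {1,4,6,7,8,9}:42  {1,5,6,7,8,9}:45  {2,4,5,6,7,8}:20  {2,5,6,7,8,9}:60  {3,4,5,6,7,8}:15  {3,4,6,7,8,9}:30  {4,5,6,7,8,9}:60
  |U|=7: {0,1,3,4,7,8,9}:12  {1,2,5,6,7,8,9}:105  {1,3,4,6,7,8,9}:84  {1,4,5,6,7,8,9}:147  {2,3,4,5,6,7,8}:35  {2,4,5,6,7,8,9}:140  {3,4,5,6,7,8,9}:105
  |U|=8: {0,1,3,4,6,7,8,9}:96  {1,2,4,5,6,7,8,9}:392  {1,3,4,5,6,7,8,9}:336  {2,3,4,5,6,7,8,9}:280
  start at 0(z): 1008
  start at 2(c): 432
sum over floor = 1440

1440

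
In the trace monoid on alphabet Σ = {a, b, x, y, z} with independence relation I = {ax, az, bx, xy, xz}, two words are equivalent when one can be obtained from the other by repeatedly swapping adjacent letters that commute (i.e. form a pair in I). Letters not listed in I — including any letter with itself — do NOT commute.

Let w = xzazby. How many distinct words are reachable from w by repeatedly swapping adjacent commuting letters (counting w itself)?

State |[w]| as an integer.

#0=x has no predecessor
#1=z has no predecessor
#2=a has no predecessor
#3=z depends on [1:z]
#4=b depends on [2:a, 3:z]
#5=y depends on [4:b]
sources: [0:x, 1:z, 2:a]
N(rest) = Σ N(rest − s) over sources s of rest; N(one piece) = 1:
  size 1 → [0]=1  [5]=1
  size 2 → [0,5]=2  [4,5]=1
  size 3 → [0,4,5]=3  [2,4,5]=1  [3,4,5]=1
  size 4 → [0,2,4,5]=4  [0,3,4,5]=4  [1,3,4,5]=1  [2,3,4,5]=2
  first=0(x) contributes 3
  first=1(z) contributes 10
  first=2(a) contributes 5
|[w]| = 18

18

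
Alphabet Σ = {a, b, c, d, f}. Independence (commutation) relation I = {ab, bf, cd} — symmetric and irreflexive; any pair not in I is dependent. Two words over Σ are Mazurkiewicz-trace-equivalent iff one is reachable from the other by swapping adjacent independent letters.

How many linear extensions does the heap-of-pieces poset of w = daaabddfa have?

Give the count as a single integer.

piece 0:d — minimal
piece 1:a rests on {0:d}
piece 2:a rests on {1:a}
piece 3:a rests on {2:a}
piece 4:b rests on {0:d}
piece 5:d rests on {3:a, 4:b}
piece 6:d rests on {5:d}
piece 7:f rests on {6:d}
piece 8:a rests on {7:f}
minimal pieces: {0:d}
ways to finish when only these pieces remain (= sum over removing one remaining piece with nothing left below it):
  1 left: {8}→1
  2 left: {7,8}→1
  3 left: {6,7,8}→1
  4 left: {5,6,7,8}→1
  5 left: {3,5,6,7,8}→1  {4,5,6,7,8}→1
  6 left: {2,3,5,6,7,8}→1  {3,4,5,6,7,8}→2
  7 left: {1,2,3,5,6,7,8}→1  {2,3,4,5,6,7,8}→3
  placing 0:d first → 4 extensions

4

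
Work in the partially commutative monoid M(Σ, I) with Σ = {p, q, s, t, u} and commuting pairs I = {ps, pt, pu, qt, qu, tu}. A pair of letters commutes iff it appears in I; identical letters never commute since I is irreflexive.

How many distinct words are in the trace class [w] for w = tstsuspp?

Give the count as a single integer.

28

piece 0:t — minimal
piece 1:s rests on {0:t}
piece 2:t rests on {1:s}
piece 3:s rests on {2:t}
piece 4:u rests on {3:s}
piece 5:s rests on {4:u}
piece 6:p — minimal
piece 7:p rests on {6:p}
minimal pieces: {0:t, 6:p}
ways to finish when only these pieces remain (= sum over removing one remaining piece with nothing left below it):
  1 left: {5}→1  {7}→1
  2 left: {4,5}→1  {5,7}→2  {6,7}→1
  3 left: {3,4,5}→1  {4,5,7}→3  {5,6,7}→3
  4 left: {2,3,4,5}→1  {3,4,5,7}→4  {4,5,6,7}→6
  5 left: {1,2,3,4,5}→1  {2,3,4,5,7}→5  {3,4,5,6,7}→10
  6 left: {0,1,2,3,4,5}→1  {1,2,3,4,5,7}→6  {2,3,4,5,6,7}→15
  placing 0:t first → 21 extensions
  placing 6:p first → 7 extensions
total linear extensions = 28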